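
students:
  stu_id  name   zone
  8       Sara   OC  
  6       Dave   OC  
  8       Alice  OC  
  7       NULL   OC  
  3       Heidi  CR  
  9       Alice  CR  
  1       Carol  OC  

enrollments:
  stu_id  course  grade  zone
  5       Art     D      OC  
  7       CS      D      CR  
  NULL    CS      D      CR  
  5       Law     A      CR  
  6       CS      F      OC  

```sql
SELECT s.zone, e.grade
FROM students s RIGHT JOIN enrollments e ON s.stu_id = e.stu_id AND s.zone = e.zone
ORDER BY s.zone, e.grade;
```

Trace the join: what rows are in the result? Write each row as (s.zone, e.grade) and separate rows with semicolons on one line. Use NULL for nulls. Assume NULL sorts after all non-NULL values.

(OC, F); (NULL, A); (NULL, D); (NULL, D); (NULL, D)

RIGHT JOIN keeps every row from `enrollments`; unmatched rows get NULL for `students`'s columns.
Matching on s.stu_id = e.stu_id AND s.zone = e.zone. A NULL in a compared column never satisfies the condition.
- s (stu_id=8, zone=OC) has no partner in e.
- s (stu_id=6, zone=OC) pairs with 1 row(s) of e.
- s (stu_id=8, zone=OC) has no partner in e.
- s (stu_id=7, zone=OC) has no partner in e.
- s (stu_id=3, zone=CR) has no partner in e.
- s (stu_id=9, zone=CR) has no partner in e.
- s (stu_id=1, zone=OC) has no partner in e.
- 4 e row(s) had no s match → kept, s columns NULL.
After projecting and ordering:
s.zone | e.grade
OC | F
NULL | A
NULL | D
NULL | D
NULL | D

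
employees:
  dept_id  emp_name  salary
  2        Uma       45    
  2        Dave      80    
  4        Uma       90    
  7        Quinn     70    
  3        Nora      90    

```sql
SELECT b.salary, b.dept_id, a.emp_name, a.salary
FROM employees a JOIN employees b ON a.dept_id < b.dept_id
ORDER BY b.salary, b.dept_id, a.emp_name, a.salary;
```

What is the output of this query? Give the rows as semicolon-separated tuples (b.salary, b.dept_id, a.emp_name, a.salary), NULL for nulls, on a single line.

(70, 7, Dave, 80); (70, 7, Nora, 90); (70, 7, Uma, 45); (70, 7, Uma, 90); (90, 3, Dave, 80); (90, 3, Uma, 45); (90, 4, Dave, 80); (90, 4, Nora, 90); (90, 4, Uma, 45)

INNER JOIN keeps only pairs where the ON condition holds.
Matching on a.dept_id < b.dept_id.
- a (dept_id=2) pairs with 3 row(s) of b.
- a (dept_id=2) pairs with 3 row(s) of b.
- a (dept_id=4) pairs with 1 row(s) of b.
- a (dept_id=7) has no partner → excluded.
- a (dept_id=3) pairs with 2 row(s) of b.
After projecting and ordering:
b.salary | b.dept_id | a.emp_name | a.salary
70 | 7 | Dave | 80
70 | 7 | Nora | 90
70 | 7 | Uma | 45
70 | 7 | Uma | 90
90 | 3 | Dave | 80
90 | 3 | Uma | 45
90 | 4 | Dave | 80
90 | 4 | Nora | 90
90 | 4 | Uma | 45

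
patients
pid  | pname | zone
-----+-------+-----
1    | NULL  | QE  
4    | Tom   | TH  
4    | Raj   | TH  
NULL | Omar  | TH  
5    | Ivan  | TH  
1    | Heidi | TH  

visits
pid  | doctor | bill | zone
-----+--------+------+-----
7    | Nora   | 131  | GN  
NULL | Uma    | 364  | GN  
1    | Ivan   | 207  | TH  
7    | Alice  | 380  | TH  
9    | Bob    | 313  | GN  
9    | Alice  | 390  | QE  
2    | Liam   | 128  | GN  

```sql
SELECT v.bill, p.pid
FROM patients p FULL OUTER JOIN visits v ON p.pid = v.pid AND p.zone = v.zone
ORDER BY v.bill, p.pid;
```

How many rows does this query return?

12

FULL OUTER JOIN keeps every row from both sides; unmatched rows get NULL for the other side's columns.
Matching on p.pid = v.pid AND p.zone = v.zone. A NULL in a compared column never satisfies the condition.
Matched pairs: 1; unmatched p rows kept: 5; unmatched v rows kept: 6.
Total: 1 matched + 11 padded = 12 rows.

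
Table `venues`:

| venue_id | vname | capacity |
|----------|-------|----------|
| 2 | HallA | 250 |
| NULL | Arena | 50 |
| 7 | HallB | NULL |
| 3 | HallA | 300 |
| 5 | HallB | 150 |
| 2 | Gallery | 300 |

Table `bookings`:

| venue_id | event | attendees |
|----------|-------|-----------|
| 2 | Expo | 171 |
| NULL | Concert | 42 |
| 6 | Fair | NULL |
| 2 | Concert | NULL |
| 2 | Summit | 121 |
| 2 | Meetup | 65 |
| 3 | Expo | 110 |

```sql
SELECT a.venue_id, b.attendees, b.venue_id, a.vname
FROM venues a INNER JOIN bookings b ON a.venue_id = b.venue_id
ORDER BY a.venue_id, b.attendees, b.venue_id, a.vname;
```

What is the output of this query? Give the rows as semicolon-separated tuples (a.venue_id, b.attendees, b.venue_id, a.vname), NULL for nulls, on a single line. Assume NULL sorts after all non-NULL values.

(2, 65, 2, Gallery); (2, 65, 2, HallA); (2, 121, 2, Gallery); (2, 121, 2, HallA); (2, 171, 2, Gallery); (2, 171, 2, HallA); (2, NULL, 2, Gallery); (2, NULL, 2, HallA); (3, 110, 3, HallA)

INNER JOIN keeps only pairs where the ON condition holds.
Matching on a.venue_id = b.venue_id. A NULL in a compared column never satisfies the condition.
- venue_id=2: 4 matching b row(s), so 4 row(s) emitted.
- venue_id=NULL: no matching b row, dropped.
- venue_id=7: no matching b row, dropped.
- venue_id=3: 1 matching b row(s), so 1 row(s) emitted.
- venue_id=5: no matching b row, dropped.
- venue_id=2: 4 matching b row(s), so 4 row(s) emitted.
After projecting and ordering:
a.venue_id | b.attendees | b.venue_id | a.vname
2 | 65 | 2 | Gallery
2 | 65 | 2 | HallA
2 | 121 | 2 | Gallery
2 | 121 | 2 | HallA
2 | 171 | 2 | Gallery
2 | 171 | 2 | HallA
2 | NULL | 2 | Gallery
2 | NULL | 2 | HallA
3 | 110 | 3 | HallA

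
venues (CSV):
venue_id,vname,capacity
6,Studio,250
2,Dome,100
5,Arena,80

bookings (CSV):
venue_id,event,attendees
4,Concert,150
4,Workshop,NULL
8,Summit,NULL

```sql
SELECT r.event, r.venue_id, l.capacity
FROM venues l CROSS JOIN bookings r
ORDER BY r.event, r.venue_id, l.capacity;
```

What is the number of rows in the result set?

9

CROSS JOIN pairs every row of `venues` with every row of `bookings`: 3 × 3 = 9 rows.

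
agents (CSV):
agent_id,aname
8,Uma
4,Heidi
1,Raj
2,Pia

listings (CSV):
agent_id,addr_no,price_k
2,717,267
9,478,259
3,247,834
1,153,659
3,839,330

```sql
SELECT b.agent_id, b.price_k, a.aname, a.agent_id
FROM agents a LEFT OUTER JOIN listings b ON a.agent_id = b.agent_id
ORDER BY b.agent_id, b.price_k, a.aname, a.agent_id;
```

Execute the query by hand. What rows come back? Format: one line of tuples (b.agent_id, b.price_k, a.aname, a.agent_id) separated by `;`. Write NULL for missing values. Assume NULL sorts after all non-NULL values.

(1, 659, Raj, 1); (2, 267, Pia, 2); (NULL, NULL, Heidi, 4); (NULL, NULL, Uma, 8)

LEFT JOIN keeps every row from `agents`; unmatched rows get NULL for `listings`'s columns.
Matching on a.agent_id = b.agent_id.
- a[0] agent_id=8 → no match; kept with NULLs on the b side.
- a[1] agent_id=4 → no match; kept with NULLs on the b side.
- a[2] agent_id=1 → 1 match(es) in b → 1 row(s).
- a[3] agent_id=2 → 1 match(es) in b → 1 row(s).
After projecting and ordering:
b.agent_id | b.price_k | a.aname | a.agent_id
1 | 659 | Raj | 1
2 | 267 | Pia | 2
NULL | NULL | Heidi | 4
NULL | NULL | Uma | 8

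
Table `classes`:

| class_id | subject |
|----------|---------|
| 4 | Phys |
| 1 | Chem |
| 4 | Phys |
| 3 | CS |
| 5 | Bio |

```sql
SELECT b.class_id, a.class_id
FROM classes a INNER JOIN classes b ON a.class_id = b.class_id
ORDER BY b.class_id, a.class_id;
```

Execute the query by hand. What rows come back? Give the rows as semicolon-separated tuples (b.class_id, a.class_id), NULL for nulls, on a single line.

(1, 1); (3, 3); (4, 4); (4, 4); (4, 4); (4, 4); (5, 5)

INNER JOIN keeps only pairs where the ON condition holds.
Matching on a.class_id = b.class_id.
- a row (class_id=4): matches 2 b row(s) → 2 output row(s).
- a row (class_id=1): matches 1 b row(s) → 1 output row(s).
- a row (class_id=4): matches 2 b row(s) → 2 output row(s).
- a row (class_id=3): matches 1 b row(s) → 1 output row(s).
- a row (class_id=5): matches 1 b row(s) → 1 output row(s).
After projecting and ordering:
b.class_id | a.class_id
1 | 1
3 | 3
4 | 4
4 | 4
4 | 4
4 | 4
5 | 5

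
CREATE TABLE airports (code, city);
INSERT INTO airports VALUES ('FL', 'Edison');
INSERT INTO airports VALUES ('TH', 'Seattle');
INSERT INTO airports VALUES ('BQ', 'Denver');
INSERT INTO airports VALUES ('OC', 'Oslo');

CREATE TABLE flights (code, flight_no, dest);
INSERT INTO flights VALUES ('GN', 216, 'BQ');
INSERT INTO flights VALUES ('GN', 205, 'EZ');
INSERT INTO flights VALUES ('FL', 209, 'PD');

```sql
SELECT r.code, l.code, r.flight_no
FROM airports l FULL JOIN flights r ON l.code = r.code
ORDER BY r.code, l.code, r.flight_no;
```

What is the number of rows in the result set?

FULL OUTER JOIN keeps every row from both sides; unmatched rows get NULL for the other side's columns.
Matching on l.code = r.code.
- l row (code=FL): matches 1 r row(s) → 1 output row(s).
- l row (code=TH): no match → kept, r columns NULL.
- l row (code=BQ): no match → kept, r columns NULL.
- l row (code=OC): no match → kept, r columns NULL.
- plus 2 unmatched r row(s), each kept with NULL l columns.
Total: 1 matched + 5 padded = 6 rows.

6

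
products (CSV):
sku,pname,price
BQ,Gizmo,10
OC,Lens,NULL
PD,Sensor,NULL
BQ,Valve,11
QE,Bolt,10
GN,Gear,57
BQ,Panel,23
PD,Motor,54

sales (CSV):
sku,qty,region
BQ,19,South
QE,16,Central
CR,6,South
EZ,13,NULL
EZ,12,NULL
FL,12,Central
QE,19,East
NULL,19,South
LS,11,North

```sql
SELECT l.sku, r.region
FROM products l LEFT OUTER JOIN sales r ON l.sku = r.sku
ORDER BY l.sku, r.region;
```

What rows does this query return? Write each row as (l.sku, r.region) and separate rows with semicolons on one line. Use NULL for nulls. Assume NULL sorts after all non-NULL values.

(BQ, South); (BQ, South); (BQ, South); (GN, NULL); (OC, NULL); (PD, NULL); (PD, NULL); (QE, Central); (QE, East)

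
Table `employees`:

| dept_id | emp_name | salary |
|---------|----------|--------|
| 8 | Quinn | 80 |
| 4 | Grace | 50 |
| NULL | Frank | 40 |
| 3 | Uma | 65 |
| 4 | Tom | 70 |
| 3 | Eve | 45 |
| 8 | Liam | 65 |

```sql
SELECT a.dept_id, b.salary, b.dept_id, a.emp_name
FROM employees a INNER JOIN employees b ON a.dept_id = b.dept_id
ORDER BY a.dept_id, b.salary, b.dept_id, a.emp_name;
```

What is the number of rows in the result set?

INNER JOIN keeps only pairs where the ON condition holds.
Matching on a.dept_id = b.dept_id. A NULL in a compared column never satisfies the condition.
Matched pairs: 12.
Total: 12 rows.

12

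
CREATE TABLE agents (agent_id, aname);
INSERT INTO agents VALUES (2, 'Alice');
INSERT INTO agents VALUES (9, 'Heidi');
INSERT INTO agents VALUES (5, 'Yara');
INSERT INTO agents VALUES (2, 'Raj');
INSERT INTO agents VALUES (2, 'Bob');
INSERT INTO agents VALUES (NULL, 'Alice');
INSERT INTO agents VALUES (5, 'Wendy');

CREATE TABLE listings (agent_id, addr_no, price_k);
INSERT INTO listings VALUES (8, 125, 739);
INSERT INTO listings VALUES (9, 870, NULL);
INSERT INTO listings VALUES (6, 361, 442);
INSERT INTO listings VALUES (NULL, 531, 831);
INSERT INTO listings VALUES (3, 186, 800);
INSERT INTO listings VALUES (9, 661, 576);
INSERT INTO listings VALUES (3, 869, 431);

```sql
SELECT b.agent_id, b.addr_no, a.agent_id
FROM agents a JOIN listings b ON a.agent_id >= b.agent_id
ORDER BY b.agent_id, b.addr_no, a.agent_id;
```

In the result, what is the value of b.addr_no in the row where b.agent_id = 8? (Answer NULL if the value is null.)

125

INNER JOIN keeps only pairs where the ON condition holds.
Matching on a.agent_id >= b.agent_id. A NULL in a compared column never satisfies the condition.
Matched pairs: 10.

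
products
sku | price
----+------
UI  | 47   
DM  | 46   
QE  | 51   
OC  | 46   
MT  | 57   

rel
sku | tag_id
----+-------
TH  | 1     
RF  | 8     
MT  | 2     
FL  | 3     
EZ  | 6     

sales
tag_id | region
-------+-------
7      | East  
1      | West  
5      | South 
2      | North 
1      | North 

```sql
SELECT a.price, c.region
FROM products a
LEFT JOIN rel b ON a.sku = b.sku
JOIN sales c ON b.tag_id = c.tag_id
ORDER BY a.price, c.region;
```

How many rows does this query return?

1

Evaluate left to right. First `products a LEFT JOIN rel b` on sku: 5 row(s).
Then INNER JOIN `sales c` on tag_id: keep only rows whose b.tag_id appears in c.
Result: 1 row(s).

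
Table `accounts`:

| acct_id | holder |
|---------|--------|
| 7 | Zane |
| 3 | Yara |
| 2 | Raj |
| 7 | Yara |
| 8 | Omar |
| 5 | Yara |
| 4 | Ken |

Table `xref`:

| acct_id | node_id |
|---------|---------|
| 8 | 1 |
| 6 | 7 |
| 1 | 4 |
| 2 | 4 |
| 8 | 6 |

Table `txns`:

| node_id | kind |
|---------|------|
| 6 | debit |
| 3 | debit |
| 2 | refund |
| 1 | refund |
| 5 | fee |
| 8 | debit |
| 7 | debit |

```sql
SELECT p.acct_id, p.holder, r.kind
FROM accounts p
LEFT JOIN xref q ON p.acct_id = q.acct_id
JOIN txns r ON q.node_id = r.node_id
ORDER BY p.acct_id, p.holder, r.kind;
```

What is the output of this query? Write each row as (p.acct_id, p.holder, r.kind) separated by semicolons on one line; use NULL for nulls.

(8, Omar, debit); (8, Omar, refund)

Evaluate left to right. First `accounts p LEFT JOIN xref q` on acct_id: 8 row(s).
Then INNER JOIN `txns r` on node_id: keep only rows whose q.node_id appears in r.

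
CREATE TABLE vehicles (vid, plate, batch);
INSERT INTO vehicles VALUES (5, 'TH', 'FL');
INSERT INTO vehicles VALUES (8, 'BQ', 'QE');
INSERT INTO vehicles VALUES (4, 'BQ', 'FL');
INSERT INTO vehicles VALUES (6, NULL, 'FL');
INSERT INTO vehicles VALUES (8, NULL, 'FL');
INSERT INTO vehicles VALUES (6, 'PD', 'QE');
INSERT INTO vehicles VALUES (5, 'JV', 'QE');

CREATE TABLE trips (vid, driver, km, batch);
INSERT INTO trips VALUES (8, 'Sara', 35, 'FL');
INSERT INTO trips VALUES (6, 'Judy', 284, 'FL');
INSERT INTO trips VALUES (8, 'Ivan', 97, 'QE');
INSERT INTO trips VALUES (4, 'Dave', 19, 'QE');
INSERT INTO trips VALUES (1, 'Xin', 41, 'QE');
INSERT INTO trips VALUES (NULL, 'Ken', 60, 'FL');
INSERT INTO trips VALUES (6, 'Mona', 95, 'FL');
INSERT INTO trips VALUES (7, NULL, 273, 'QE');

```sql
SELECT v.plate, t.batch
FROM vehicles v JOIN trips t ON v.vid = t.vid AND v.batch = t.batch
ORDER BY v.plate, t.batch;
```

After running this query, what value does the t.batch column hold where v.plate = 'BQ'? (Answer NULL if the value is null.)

INNER JOIN keeps only pairs where the ON condition holds.
Matching on v.vid = t.vid AND v.batch = t.batch. A NULL in a compared column never satisfies the condition.
- v (vid=5, batch=FL) has no partner → excluded.
- v (vid=8, batch=QE) pairs with 1 row(s) of t.
- v (vid=4, batch=FL) has no partner → excluded.
- v (vid=6, batch=FL) pairs with 2 row(s) of t.
- v (vid=8, batch=FL) pairs with 1 row(s) of t.
- v (vid=6, batch=QE) has no partner → excluded.
- v (vid=5, batch=QE) has no partner → excluded.

QE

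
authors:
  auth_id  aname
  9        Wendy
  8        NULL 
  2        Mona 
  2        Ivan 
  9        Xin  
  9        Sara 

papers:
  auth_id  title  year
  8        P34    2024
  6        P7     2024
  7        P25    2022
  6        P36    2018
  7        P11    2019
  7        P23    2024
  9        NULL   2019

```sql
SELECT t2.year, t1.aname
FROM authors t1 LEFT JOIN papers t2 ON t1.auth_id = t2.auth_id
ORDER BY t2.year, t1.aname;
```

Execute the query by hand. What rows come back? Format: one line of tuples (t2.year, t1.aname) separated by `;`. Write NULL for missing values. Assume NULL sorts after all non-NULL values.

LEFT JOIN keeps every row from `authors`; unmatched rows get NULL for `papers`'s columns.
Matching on t1.auth_id = t2.auth_id.
- t1 (auth_id=9) pairs with 1 row(s) of t2.
- t1 (auth_id=8) pairs with 1 row(s) of t2.
- t1 (auth_id=2) has no partner → padded with NULL.
- t1 (auth_id=2) has no partner → padded with NULL.
- t1 (auth_id=9) pairs with 1 row(s) of t2.
- t1 (auth_id=9) pairs with 1 row(s) of t2.
After projecting and ordering:
t2.year | t1.aname
2019 | Sara
2019 | Wendy
2019 | Xin
2024 | NULL
NULL | Ivan
NULL | Mona

(2019, Sara); (2019, Wendy); (2019, Xin); (2024, NULL); (NULL, Ivan); (NULL, Mona)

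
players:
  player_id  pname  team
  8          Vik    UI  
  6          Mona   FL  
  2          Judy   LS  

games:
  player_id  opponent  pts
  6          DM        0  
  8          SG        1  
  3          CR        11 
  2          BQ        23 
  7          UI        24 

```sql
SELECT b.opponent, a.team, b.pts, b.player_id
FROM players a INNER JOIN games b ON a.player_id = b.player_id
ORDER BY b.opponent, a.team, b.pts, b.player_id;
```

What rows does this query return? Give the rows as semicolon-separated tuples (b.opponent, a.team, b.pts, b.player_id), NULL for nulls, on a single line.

(BQ, LS, 23, 2); (DM, FL, 0, 6); (SG, UI, 1, 8)

INNER JOIN keeps only pairs where the ON condition holds.
Matching on a.player_id = b.player_id.
- a (player_id=8) pairs with 1 row(s) of b.
- a (player_id=6) pairs with 1 row(s) of b.
- a (player_id=2) pairs with 1 row(s) of b.
After projecting and ordering:
b.opponent | a.team | b.pts | b.player_id
BQ | LS | 23 | 2
DM | FL | 0 | 6
SG | UI | 1 | 8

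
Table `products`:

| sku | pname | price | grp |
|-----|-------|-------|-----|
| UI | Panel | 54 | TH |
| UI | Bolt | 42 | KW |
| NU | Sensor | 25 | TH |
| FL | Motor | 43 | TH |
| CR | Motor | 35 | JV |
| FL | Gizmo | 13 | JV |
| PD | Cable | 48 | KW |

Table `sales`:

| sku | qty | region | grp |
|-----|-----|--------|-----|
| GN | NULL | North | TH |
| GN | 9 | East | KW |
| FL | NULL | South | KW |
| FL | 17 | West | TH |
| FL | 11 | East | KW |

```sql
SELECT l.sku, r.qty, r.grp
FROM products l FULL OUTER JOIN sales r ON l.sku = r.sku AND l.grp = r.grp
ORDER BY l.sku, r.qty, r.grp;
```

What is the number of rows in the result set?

FULL OUTER JOIN keeps every row from both sides; unmatched rows get NULL for the other side's columns.
Matching on l.sku = r.sku AND l.grp = r.grp.
Matched pairs: 1; unmatched l rows kept: 6; unmatched r rows kept: 4.
Total: 1 matched + 10 padded = 11 rows.

11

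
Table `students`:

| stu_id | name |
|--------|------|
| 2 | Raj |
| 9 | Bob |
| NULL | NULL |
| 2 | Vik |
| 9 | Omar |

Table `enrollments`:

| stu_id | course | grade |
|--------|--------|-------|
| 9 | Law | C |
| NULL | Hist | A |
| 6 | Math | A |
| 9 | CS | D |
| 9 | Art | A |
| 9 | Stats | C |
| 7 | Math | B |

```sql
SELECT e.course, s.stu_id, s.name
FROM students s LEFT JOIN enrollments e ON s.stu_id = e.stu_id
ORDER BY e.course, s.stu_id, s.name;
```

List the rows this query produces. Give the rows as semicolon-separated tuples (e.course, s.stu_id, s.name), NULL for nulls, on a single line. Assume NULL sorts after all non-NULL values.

LEFT JOIN keeps every row from `students`; unmatched rows get NULL for `enrollments`'s columns.
Matching on s.stu_id = e.stu_id. A NULL in a compared column never satisfies the condition.
- s row (stu_id=2): no match → kept, e columns NULL.
- s row (stu_id=9): matches 4 e row(s) → 4 output row(s).
- s row (stu_id=NULL): no match → kept, e columns NULL.
- s row (stu_id=2): no match → kept, e columns NULL.
- s row (stu_id=9): matches 4 e row(s) → 4 output row(s).

(Art, 9, Bob); (Art, 9, Omar); (CS, 9, Bob); (CS, 9, Omar); (Law, 9, Bob); (Law, 9, Omar); (Stats, 9, Bob); (Stats, 9, Omar); (NULL, 2, Raj); (NULL, 2, Vik); (NULL, NULL, NULL)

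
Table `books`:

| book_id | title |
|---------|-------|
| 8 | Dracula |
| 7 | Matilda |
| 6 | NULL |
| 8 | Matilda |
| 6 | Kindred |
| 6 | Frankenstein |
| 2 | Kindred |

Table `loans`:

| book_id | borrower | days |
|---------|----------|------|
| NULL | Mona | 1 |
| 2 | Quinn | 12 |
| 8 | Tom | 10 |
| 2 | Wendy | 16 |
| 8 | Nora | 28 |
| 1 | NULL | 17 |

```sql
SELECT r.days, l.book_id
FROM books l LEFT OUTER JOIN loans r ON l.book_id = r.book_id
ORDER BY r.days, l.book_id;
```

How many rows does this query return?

10

LEFT JOIN keeps every row from `books`; unmatched rows get NULL for `loans`'s columns.
Matching on l.book_id = r.book_id. A NULL in a compared column never satisfies the condition.
Matched pairs: 6; unmatched l rows kept: 4.
Total: 6 matched + 4 padded = 10 rows.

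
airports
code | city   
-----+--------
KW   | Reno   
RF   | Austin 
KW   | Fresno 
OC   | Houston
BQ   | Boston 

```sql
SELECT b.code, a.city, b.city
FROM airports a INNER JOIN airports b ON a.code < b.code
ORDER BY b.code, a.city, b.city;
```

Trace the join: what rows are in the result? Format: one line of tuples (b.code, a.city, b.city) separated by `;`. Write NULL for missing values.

(KW, Boston, Fresno); (KW, Boston, Reno); (OC, Boston, Houston); (OC, Fresno, Houston); (OC, Reno, Houston); (RF, Boston, Austin); (RF, Fresno, Austin); (RF, Houston, Austin); (RF, Reno, Austin)

INNER JOIN keeps only pairs where the ON condition holds.
Matching on a.code < b.code.
Matched pairs: 9.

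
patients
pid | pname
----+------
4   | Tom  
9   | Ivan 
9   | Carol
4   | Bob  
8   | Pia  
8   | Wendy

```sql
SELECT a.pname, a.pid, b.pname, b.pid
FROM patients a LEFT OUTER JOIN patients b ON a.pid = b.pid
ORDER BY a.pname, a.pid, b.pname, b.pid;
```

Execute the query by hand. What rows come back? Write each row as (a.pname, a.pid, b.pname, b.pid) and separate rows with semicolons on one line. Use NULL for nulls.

(Bob, 4, Bob, 4); (Bob, 4, Tom, 4); (Carol, 9, Carol, 9); (Carol, 9, Ivan, 9); (Ivan, 9, Carol, 9); (Ivan, 9, Ivan, 9); (Pia, 8, Pia, 8); (Pia, 8, Wendy, 8); (Tom, 4, Bob, 4); (Tom, 4, Tom, 4); (Wendy, 8, Pia, 8); (Wendy, 8, Wendy, 8)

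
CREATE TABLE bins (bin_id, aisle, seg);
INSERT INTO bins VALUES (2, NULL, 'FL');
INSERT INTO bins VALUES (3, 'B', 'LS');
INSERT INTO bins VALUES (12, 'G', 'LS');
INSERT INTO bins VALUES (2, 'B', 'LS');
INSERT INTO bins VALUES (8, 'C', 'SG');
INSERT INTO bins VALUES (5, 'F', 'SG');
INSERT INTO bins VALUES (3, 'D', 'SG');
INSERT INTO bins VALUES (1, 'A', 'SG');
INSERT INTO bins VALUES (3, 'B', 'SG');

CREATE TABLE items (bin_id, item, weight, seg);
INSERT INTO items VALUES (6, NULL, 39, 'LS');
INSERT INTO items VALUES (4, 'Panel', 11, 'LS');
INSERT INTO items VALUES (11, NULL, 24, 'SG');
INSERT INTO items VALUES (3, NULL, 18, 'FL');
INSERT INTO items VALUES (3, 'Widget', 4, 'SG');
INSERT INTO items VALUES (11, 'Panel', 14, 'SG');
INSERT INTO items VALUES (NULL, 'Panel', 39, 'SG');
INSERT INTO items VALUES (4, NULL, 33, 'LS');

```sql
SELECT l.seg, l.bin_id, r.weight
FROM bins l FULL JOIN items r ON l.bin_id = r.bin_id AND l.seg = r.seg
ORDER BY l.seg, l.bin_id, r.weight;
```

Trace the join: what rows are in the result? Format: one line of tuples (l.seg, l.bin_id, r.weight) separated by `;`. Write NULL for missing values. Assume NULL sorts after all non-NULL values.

FULL OUTER JOIN keeps every row from both sides; unmatched rows get NULL for the other side's columns.
Matching on l.bin_id = r.bin_id AND l.seg = r.seg. A NULL in a compared column never satisfies the condition.
- bin_id=2, seg=FL: no r row matches, row kept with r columns NULL.
- bin_id=3, seg=LS: no r row matches, row kept with r columns NULL.
- bin_id=12, seg=LS: no r row matches, row kept with r columns NULL.
- bin_id=2, seg=LS: no r row matches, row kept with r columns NULL.
- bin_id=8, seg=SG: no r row matches, row kept with r columns NULL.
- bin_id=5, seg=SG: no r row matches, row kept with r columns NULL.
- bin_id=3, seg=SG: 1 matching r row(s), so 1 row(s) emitted.
- bin_id=1, seg=SG: no r row matches, row kept with r columns NULL.
- bin_id=3, seg=SG: 1 matching r row(s), so 1 row(s) emitted.
- 7 r row(s) had no l match → kept, l columns NULL.

(FL, 2, NULL); (LS, 2, NULL); (LS, 3, NULL); (LS, 12, NULL); (SG, 1, NULL); (SG, 3, 4); (SG, 3, 4); (SG, 5, NULL); (SG, 8, NULL); (NULL, NULL, 11); (NULL, NULL, 14); (NULL, NULL, 18); (NULL, NULL, 24); (NULL, NULL, 33); (NULL, NULL, 39); (NULL, NULL, 39)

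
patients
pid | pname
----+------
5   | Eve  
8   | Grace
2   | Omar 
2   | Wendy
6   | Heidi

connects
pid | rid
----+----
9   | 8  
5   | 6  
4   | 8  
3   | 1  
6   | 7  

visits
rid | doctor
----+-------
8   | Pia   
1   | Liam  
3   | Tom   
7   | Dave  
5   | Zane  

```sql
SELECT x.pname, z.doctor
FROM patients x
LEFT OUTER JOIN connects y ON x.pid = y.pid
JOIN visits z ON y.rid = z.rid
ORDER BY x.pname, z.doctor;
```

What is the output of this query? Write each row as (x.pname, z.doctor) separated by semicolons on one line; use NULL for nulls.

(Heidi, Dave)

Step 1 — x LEFT JOIN y on pid → 5 row(s).
Then INNER JOIN `visits z` on rid: keep only rows whose y.rid appears in z.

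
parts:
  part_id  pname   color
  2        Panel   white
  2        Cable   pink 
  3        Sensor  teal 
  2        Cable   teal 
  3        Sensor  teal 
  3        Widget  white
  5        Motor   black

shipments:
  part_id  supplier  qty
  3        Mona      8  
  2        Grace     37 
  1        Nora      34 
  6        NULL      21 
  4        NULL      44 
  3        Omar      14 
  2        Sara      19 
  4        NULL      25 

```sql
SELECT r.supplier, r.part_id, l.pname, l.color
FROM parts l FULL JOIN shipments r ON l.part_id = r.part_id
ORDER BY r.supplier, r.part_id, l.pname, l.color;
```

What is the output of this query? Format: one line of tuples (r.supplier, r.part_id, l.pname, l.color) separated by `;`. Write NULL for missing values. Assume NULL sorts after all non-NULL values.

FULL OUTER JOIN keeps every row from both sides; unmatched rows get NULL for the other side's columns.
Matching on l.part_id = r.part_id.
- l row (part_id=2): matches 2 r row(s) → 2 output row(s).
- l row (part_id=2): matches 2 r row(s) → 2 output row(s).
- l row (part_id=3): matches 2 r row(s) → 2 output row(s).
- l row (part_id=2): matches 2 r row(s) → 2 output row(s).
- l row (part_id=3): matches 2 r row(s) → 2 output row(s).
- l row (part_id=3): matches 2 r row(s) → 2 output row(s).
- l row (part_id=5): no match → kept, r columns NULL.
- 4 r row(s) had no l match → kept, l columns NULL.

(Grace, 2, Cable, pink); (Grace, 2, Cable, teal); (Grace, 2, Panel, white); (Mona, 3, Sensor, teal); (Mona, 3, Sensor, teal); (Mona, 3, Widget, white); (Nora, 1, NULL, NULL); (Omar, 3, Sensor, teal); (Omar, 3, Sensor, teal); (Omar, 3, Widget, white); (Sara, 2, Cable, pink); (Sara, 2, Cable, teal); (Sara, 2, Panel, white); (NULL, 4, NULL, NULL); (NULL, 4, NULL, NULL); (NULL, 6, NULL, NULL); (NULL, NULL, Motor, black)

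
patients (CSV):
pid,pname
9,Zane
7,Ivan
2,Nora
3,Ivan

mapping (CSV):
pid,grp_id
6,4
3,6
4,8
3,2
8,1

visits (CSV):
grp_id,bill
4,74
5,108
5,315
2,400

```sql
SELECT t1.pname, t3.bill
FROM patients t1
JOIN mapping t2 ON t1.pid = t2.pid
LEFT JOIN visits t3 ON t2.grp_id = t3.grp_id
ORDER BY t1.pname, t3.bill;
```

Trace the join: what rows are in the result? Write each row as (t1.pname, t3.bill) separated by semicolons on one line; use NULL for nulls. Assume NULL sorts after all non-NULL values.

(Ivan, 400); (Ivan, NULL)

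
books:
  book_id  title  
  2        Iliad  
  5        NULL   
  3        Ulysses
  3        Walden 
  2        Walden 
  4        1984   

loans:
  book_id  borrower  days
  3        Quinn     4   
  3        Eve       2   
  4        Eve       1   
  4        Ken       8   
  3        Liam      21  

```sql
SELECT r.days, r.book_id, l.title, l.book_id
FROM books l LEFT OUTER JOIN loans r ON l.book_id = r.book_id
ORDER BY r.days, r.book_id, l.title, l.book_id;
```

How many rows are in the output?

11

LEFT JOIN keeps every row from `books`; unmatched rows get NULL for `loans`'s columns.
Matching on l.book_id = r.book_id.
- l (book_id=2) has no partner → padded with NULL.
- l (book_id=5) has no partner → padded with NULL.
- l (book_id=3) pairs with 3 row(s) of r.
- l (book_id=3) pairs with 3 row(s) of r.
- l (book_id=2) has no partner → padded with NULL.
- l (book_id=4) pairs with 2 row(s) of r.
Total: 8 matched + 3 padded = 11 rows.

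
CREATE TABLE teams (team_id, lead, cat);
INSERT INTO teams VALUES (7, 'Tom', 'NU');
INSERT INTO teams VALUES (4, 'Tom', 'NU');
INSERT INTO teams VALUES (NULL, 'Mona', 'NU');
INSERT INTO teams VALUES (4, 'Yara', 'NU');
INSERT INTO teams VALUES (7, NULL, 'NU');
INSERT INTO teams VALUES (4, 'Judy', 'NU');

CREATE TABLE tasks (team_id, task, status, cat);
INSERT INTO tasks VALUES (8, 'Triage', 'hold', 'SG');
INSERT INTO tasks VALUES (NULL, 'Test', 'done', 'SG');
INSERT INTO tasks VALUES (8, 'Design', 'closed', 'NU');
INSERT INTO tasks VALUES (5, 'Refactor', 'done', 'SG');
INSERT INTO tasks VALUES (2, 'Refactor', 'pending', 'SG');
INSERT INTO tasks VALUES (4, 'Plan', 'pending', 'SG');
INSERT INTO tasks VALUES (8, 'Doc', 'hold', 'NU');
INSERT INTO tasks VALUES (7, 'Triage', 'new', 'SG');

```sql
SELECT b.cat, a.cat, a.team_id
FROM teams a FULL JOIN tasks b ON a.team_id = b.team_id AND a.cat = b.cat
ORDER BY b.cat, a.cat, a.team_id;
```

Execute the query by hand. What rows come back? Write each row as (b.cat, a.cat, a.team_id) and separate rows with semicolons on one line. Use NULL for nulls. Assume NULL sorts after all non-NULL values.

FULL OUTER JOIN keeps every row from both sides; unmatched rows get NULL for the other side's columns.
Matching on a.team_id = b.team_id AND a.cat = b.cat. A NULL in a compared column never satisfies the condition.
- a row (team_id=7, cat=NU): no match → kept, b columns NULL.
- a row (team_id=4, cat=NU): no match → kept, b columns NULL.
- a row (team_id=NULL, cat=NU): no match → kept, b columns NULL.
- a row (team_id=4, cat=NU): no match → kept, b columns NULL.
- a row (team_id=7, cat=NU): no match → kept, b columns NULL.
- a row (team_id=4, cat=NU): no match → kept, b columns NULL.
- 8 b row(s) had no a match → kept, a columns NULL.

(NU, NULL, NULL); (NU, NULL, NULL); (SG, NULL, NULL); (SG, NULL, NULL); (SG, NULL, NULL); (SG, NULL, NULL); (SG, NULL, NULL); (SG, NULL, NULL); (NULL, NU, 4); (NULL, NU, 4); (NULL, NU, 4); (NULL, NU, 7); (NULL, NU, 7); (NULL, NU, NULL)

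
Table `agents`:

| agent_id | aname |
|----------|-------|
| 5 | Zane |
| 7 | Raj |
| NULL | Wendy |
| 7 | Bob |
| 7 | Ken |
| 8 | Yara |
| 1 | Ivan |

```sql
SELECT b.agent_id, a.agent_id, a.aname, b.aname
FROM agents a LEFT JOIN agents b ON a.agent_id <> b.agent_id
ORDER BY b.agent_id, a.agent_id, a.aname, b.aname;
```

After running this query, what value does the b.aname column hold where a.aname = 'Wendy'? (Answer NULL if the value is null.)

NULL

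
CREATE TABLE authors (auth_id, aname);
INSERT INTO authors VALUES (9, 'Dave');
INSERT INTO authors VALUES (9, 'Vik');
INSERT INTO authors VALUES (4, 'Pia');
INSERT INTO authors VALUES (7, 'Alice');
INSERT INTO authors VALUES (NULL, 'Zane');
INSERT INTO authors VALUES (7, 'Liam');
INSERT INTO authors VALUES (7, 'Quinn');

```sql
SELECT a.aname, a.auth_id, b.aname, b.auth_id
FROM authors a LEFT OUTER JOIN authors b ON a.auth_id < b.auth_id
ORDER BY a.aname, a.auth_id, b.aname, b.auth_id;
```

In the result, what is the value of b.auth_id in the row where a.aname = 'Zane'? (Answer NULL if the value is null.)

NULL

LEFT JOIN keeps every row from `authors a`; unmatched rows get NULL for `authors b`'s columns.
Matching on a.auth_id < b.auth_id. A NULL in a compared column never satisfies the condition.
- auth_id=9: no b row matches, row kept with b columns NULL.
- auth_id=9: no b row matches, row kept with b columns NULL.
- auth_id=4: 5 matching b row(s), so 5 row(s) emitted.
- auth_id=7: 2 matching b row(s), so 2 row(s) emitted.
- auth_id=NULL: no b row matches, row kept with b columns NULL.
- auth_id=7: 2 matching b row(s), so 2 row(s) emitted.
- auth_id=7: 2 matching b row(s), so 2 row(s) emitted.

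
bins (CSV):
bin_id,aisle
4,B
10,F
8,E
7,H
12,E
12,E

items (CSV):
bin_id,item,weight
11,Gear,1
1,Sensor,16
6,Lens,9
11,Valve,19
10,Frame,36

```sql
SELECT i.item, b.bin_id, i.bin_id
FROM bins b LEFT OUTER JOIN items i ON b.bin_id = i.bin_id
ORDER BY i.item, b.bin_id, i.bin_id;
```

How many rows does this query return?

6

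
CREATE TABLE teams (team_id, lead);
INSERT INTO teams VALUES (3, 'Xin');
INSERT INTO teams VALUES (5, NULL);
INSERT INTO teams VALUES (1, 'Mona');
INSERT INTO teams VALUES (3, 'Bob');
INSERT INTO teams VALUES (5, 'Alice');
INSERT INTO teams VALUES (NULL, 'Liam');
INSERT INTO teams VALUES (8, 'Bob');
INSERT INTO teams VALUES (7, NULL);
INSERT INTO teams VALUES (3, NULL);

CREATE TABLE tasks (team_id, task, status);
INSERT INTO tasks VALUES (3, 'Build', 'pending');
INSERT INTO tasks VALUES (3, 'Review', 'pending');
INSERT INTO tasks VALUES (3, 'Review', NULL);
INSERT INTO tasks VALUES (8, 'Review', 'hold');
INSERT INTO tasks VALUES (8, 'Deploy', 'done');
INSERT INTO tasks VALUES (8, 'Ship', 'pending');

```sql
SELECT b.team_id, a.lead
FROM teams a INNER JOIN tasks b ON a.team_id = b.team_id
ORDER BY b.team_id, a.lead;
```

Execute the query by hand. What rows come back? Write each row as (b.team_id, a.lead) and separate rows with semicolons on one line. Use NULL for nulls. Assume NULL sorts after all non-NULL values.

(3, Bob); (3, Bob); (3, Bob); (3, Xin); (3, Xin); (3, Xin); (3, NULL); (3, NULL); (3, NULL); (8, Bob); (8, Bob); (8, Bob)

INNER JOIN keeps only pairs where the ON condition holds.
Matching on a.team_id = b.team_id. A NULL in a compared column never satisfies the condition.
- a[0] team_id=3 → 3 match(es) in b → 3 row(s).
- a[1] team_id=5 → no match; dropped.
- a[2] team_id=1 → no match; dropped.
- a[3] team_id=3 → 3 match(es) in b → 3 row(s).
- a[4] team_id=5 → no match; dropped.
- a[5] team_id=NULL → no match; dropped.
- a[6] team_id=8 → 3 match(es) in b → 3 row(s).
- a[7] team_id=7 → no match; dropped.
- a[8] team_id=3 → 3 match(es) in b → 3 row(s).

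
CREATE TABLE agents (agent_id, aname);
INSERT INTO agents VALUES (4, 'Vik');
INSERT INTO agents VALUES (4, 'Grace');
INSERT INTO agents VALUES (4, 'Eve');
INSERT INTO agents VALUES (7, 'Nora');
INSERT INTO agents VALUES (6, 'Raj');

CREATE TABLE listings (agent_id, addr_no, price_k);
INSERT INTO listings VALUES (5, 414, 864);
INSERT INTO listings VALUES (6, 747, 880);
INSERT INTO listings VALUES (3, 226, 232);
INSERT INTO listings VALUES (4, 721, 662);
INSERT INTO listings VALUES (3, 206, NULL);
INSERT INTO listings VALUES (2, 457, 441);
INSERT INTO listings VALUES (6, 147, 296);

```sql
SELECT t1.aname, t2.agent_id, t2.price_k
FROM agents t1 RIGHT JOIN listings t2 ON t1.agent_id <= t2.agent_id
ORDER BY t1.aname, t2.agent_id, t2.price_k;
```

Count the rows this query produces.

RIGHT JOIN keeps every row from `listings`; unmatched rows get NULL for `agents`'s columns.
Matching on t1.agent_id <= t2.agent_id.
- agent_id=4: 4 matching t2 row(s), so 4 row(s) emitted.
- agent_id=4: 4 matching t2 row(s), so 4 row(s) emitted.
- agent_id=4: 4 matching t2 row(s), so 4 row(s) emitted.
- agent_id=7: no matching t2 row.
- agent_id=6: 2 matching t2 row(s), so 2 row(s) emitted.
- 3 row(s) from t2 found no t1 partner → padded with NULL.
Total: 14 matched + 3 padded = 17 rows.

17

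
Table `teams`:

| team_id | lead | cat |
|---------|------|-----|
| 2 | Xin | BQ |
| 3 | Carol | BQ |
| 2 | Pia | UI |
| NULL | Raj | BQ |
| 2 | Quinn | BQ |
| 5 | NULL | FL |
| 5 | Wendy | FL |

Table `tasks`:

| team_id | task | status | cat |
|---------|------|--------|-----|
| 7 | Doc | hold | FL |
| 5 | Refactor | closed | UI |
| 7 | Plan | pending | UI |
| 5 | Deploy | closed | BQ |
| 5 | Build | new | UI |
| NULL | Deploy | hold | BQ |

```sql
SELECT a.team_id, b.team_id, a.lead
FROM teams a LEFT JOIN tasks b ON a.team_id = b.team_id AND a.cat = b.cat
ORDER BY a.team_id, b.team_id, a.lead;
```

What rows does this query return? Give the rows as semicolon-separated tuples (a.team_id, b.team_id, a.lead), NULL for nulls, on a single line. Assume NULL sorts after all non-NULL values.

LEFT JOIN keeps every row from `teams`; unmatched rows get NULL for `tasks`'s columns.
Matching on a.team_id = b.team_id AND a.cat = b.cat. A NULL in a compared column never satisfies the condition.
- a row (team_id=2, cat=BQ): no match → kept, b columns NULL.
- a row (team_id=3, cat=BQ): no match → kept, b columns NULL.
- a row (team_id=2, cat=UI): no match → kept, b columns NULL.
- a row (team_id=NULL, cat=BQ): no match → kept, b columns NULL.
- a row (team_id=2, cat=BQ): no match → kept, b columns NULL.
- a row (team_id=5, cat=FL): no match → kept, b columns NULL.
- a row (team_id=5, cat=FL): no match → kept, b columns NULL.
After projecting and ordering:
a.team_id | b.team_id | a.lead
2 | NULL | Pia
2 | NULL | Quinn
2 | NULL | Xin
3 | NULL | Carol
5 | NULL | Wendy
5 | NULL | NULL
NULL | NULL | Raj

(2, NULL, Pia); (2, NULL, Quinn); (2, NULL, Xin); (3, NULL, Carol); (5, NULL, Wendy); (5, NULL, NULL); (NULL, NULL, Raj)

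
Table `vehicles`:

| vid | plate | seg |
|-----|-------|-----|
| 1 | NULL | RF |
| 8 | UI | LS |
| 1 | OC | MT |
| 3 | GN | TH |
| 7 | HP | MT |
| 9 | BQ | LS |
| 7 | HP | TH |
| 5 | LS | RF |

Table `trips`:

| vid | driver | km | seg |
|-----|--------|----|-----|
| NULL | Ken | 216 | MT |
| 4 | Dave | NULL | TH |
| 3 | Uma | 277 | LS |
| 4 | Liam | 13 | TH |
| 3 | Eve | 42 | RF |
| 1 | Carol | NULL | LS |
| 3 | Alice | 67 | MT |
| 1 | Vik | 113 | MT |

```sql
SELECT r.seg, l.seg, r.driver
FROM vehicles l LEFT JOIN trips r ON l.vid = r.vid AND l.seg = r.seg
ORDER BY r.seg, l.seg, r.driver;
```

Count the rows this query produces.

8

LEFT JOIN keeps every row from `vehicles`; unmatched rows get NULL for `trips`'s columns.
Matching on l.vid = r.vid AND l.seg = r.seg. A NULL in a compared column never satisfies the condition.
- l[0] vid=1, seg=RF → no match; kept with NULLs on the r side.
- l[1] vid=8, seg=LS → no match; kept with NULLs on the r side.
- l[2] vid=1, seg=MT → 1 match(es) in r → 1 row(s).
- l[3] vid=3, seg=TH → no match; kept with NULLs on the r side.
- l[4] vid=7, seg=MT → no match; kept with NULLs on the r side.
- l[5] vid=9, seg=LS → no match; kept with NULLs on the r side.
- l[6] vid=7, seg=TH → no match; kept with NULLs on the r side.
- l[7] vid=5, seg=RF → no match; kept with NULLs on the r side.
Total: 1 matched + 7 padded = 8 rows.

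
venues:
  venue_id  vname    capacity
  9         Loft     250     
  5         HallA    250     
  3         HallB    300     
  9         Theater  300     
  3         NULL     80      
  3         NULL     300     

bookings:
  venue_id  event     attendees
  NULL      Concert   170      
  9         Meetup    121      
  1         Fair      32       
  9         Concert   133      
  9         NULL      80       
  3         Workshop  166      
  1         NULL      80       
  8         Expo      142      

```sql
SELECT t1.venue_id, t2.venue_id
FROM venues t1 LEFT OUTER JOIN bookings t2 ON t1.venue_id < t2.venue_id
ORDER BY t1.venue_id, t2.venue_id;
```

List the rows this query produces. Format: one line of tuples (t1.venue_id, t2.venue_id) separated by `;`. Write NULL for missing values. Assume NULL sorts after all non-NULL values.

(3, 8); (3, 8); (3, 8); (3, 9); (3, 9); (3, 9); (3, 9); (3, 9); (3, 9); (3, 9); (3, 9); (3, 9); (5, 8); (5, 9); (5, 9); (5, 9); (9, NULL); (9, NULL)

LEFT JOIN keeps every row from `venues`; unmatched rows get NULL for `bookings`'s columns.
Matching on t1.venue_id < t2.venue_id. A NULL in a compared column never satisfies the condition.
- t1 row (venue_id=9): no match → kept, t2 columns NULL.
- t1 row (venue_id=5): matches 4 t2 row(s) → 4 output row(s).
- t1 row (venue_id=3): matches 4 t2 row(s) → 4 output row(s).
- t1 row (venue_id=9): no match → kept, t2 columns NULL.
- t1 row (venue_id=3): matches 4 t2 row(s) → 4 output row(s).
- t1 row (venue_id=3): matches 4 t2 row(s) → 4 output row(s).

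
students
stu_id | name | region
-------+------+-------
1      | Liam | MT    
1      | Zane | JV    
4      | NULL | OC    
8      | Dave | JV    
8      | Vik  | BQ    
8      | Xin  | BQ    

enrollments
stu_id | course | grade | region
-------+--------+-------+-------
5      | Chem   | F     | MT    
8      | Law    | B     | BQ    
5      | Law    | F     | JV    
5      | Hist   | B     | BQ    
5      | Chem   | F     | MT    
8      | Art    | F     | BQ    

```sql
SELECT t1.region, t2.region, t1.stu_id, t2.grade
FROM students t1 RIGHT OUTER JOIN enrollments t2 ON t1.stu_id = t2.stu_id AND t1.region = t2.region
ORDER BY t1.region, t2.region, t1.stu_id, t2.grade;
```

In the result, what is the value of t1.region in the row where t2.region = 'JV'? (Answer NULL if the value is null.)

NULL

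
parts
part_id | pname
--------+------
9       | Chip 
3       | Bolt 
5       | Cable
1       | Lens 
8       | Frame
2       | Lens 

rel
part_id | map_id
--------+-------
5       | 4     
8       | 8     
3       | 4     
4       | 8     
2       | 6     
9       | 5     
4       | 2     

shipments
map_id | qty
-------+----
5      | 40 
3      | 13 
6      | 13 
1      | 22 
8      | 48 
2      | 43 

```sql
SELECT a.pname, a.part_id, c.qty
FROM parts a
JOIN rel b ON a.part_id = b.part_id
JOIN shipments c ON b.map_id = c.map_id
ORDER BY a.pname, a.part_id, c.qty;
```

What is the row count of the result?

Evaluate left to right. First `parts a INNER JOIN rel b` on part_id: 5 row(s).
Then INNER JOIN `shipments c` on map_id: keep only rows whose b.map_id appears in c.
Result: 3 row(s).

3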